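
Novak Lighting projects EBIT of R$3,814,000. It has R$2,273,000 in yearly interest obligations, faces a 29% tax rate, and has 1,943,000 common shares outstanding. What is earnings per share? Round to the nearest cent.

Pre-tax income = R$3,814,000 − R$2,273,000.00 = R$1,541,000.00.
Net income = R$1,541,000.00 × (1 − 0.29) = R$1,094,110.00.
Per share: R$1,094,110.00 / 1,943,000 shares = R$0.56.

R$0.56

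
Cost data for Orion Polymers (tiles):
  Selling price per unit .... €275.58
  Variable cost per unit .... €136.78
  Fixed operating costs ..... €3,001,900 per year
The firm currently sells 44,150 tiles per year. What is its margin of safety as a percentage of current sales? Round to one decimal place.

51.0%

Unit CM = price − variable cost = €275.58 − €136.78 = €138.80. Break-even units = €3,001,900 ÷ €138.80 = 21,627.52; break-even revenue = 21,627.52 × €275.58 = €5,960,112.41.
Current sales = 44,150 × €275.58 = €12,166,857.00.
Margin of safety = (€12,166,857.00 − €5,960,112.41) ÷ €12,166,857.00 = 51.0%.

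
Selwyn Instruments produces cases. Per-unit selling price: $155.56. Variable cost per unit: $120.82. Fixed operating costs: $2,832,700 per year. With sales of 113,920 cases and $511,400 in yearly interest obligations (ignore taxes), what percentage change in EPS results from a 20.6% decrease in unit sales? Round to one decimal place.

Contribution at this volume is 113,920 × $34.74 = $3,957,580.80.
EBIT = $3,957,580.80 − $2,832,700 = $1,124,880.80.
After interest of $511,400.00, pre-tax earnings = $613,480.80.
Degree of combined leverage = contribution ÷ (EBIT − I) = $3,957,580.80 ÷ $613,480.80 = 6.4510.
EPS therefore changes by 6.4510 × (-20.6%) = -132.9%.

-132.9%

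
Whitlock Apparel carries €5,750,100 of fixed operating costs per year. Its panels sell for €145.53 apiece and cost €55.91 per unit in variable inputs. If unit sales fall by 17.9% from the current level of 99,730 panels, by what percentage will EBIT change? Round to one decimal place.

-50.2%

Contribution at this volume is 99,730 × €89.62 = €8,937,802.60.
Subtracting fixed costs: EBIT = €8,937,802.60 − €5,750,100 = €3,187,702.60.
So DOL = total CM / EBIT = €8,937,802.60 / €3,187,702.60 = 2.8038.
So EBIT moves 2.8038 × (-17.9%) = -50.2%.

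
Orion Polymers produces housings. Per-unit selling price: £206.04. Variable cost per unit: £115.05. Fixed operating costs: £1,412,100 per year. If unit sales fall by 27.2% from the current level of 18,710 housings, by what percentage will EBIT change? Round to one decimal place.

Contribution at this volume is 18,710 × £90.99 = £1,702,422.90.
Subtracting fixed costs: EBIT = £1,702,422.90 − £1,412,100 = £290,322.90.
So DOL = total CM / EBIT = £1,702,422.90 / £290,322.90 = 5.8639.
%ΔEBIT = DOL × %ΔSales = 5.8639 × -27.2% = -159.5%.

-159.5%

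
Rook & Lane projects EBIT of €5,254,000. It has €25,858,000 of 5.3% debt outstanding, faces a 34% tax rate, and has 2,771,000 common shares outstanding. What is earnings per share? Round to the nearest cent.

€0.92

Interest = €1,370,474.00, so EBT = €5,254,000 − €1,370,474.00 = €3,883,526.00.
After tax at 34%: net income = €3,883,526.00 × 0.66 = €2,563,127.16.
Per share: €2,563,127.16 / 2,771,000 shares = €0.92.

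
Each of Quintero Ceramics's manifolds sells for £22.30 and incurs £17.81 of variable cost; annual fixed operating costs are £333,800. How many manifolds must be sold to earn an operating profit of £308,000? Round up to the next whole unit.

Each unit contributes £22.30 − £17.81 = £4.49.
Need Q such that Q × £4.49 − £333,800 = £308,000, i.e. Q = £641,800 / £4.49 = 142,939.87 → 142,940.

142,940 manifolds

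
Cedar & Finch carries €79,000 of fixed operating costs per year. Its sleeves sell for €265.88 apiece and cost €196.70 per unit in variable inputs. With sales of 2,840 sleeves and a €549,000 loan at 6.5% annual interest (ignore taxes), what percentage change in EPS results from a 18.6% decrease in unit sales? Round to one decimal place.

Contribution at this volume is 2,840 × €69.18 = €196,471.20.
Operating income = contribution − fixed costs = €196,471.20 − €79,000 = €117,471.20.
After interest of €35,685.00, pre-tax earnings = €81,786.20.
DCL = total CM / (EBIT − I) = €196,471.20 / €81,786.20 = 2.4023.
EPS therefore changes by 2.4023 × (-18.6%) = -44.7%.

-44.7%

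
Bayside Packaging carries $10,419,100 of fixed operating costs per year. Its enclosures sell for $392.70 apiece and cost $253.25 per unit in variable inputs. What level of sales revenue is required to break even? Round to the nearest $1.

$29,340,843

Contribution margin per unit = $392.70 − $253.25 = $139.45, a CM ratio of $139.45 ÷ $392.70 = 0.3551.
Break-even revenue = fixed costs × price ÷ CM = $10,419,100 × $392.70 ÷ $139.45 = $29,340,843.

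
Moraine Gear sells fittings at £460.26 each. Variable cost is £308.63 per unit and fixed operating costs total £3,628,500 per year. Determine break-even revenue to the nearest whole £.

Contribution margin per unit = £460.26 − £308.63 = £151.63, a CM ratio of £151.63 ÷ £460.26 = 0.3294.
Break-even sales = FC ÷ CM ratio = £3,628,500 × £460.26 / £151.63 = £11,014,004.

£11,014,004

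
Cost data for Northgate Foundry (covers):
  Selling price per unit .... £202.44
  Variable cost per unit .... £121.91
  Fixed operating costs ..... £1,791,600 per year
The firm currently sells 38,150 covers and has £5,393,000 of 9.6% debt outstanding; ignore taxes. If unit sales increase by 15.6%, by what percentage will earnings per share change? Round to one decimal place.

At 38,150 units, contribution = 38,150 × £80.53 = £3,072,219.50.
Subtracting fixed costs: EBIT = £3,072,219.50 − £1,791,600 = £1,280,619.50.
Interest = £517,728.00, so EBIT − I = £762,891.50.
Degree of combined leverage = contribution ÷ (EBIT − I) = £3,072,219.50 ÷ £762,891.50 = 4.0271.
%ΔEPS = DCL × %ΔSales = 4.0271 × +15.6% = +62.8%.

+62.8%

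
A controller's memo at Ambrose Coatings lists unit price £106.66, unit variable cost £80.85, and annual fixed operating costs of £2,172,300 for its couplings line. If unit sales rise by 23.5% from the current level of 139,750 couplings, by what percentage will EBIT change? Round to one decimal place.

Contribution at this volume is 139,750 × £25.81 = £3,606,947.50.
EBIT = £3,606,947.50 − £2,172,300 = £1,434,647.50.
So DOL = total CM / EBIT = £3,606,947.50 / £1,434,647.50 = 2.5142.
%ΔEBIT = DOL × %ΔSales = 2.5142 × +23.5% = +59.1%.

+59.1%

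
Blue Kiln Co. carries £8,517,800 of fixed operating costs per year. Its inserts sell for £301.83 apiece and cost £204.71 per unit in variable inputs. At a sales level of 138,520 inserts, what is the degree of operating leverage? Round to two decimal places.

Contribution at this volume is 138,520 × £97.12 = £13,453,062.40.
EBIT = £13,453,062.40 − £8,517,800 = £4,935,262.40.
So DOL = total CM / EBIT = £13,453,062.40 / £4,935,262.40 = 2.7259.

2.73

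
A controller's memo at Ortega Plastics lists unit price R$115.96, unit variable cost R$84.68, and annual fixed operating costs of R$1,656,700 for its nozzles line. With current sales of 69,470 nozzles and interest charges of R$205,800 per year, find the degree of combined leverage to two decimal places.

At 69,470 units, contribution = 69,470 × R$31.28 = R$2,173,021.60.
Operating income = contribution − fixed costs = R$2,173,021.60 − R$1,656,700 = R$516,321.60. Interest = R$205,800.00, so EBIT − I = R$310,521.60.
Degree of total leverage = total CM / (EBIT − interest) = R$2,173,021.60 / R$310,521.60 = 6.9980.

7.00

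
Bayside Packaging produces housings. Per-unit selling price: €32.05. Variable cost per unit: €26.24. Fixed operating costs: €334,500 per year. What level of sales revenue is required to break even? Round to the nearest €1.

€1,845,219

Contribution margin per unit = €32.05 − €26.24 = €5.81, a CM ratio of €5.81 ÷ €32.05 = 0.1813.
Break-even sales = FC ÷ CM ratio = €334,500 × €32.05 / €5.81 = €1,845,219.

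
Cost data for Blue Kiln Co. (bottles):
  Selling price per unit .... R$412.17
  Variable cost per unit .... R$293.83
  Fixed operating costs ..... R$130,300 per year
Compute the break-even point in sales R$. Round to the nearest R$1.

R$453,826

CM per unit = R$412.17 − R$293.83 = R$118.34; CM ratio = R$118.34 / R$412.17 = 0.2871.
Break-even sales = FC ÷ CM ratio = R$130,300 × R$412.17 / R$118.34 = R$453,826.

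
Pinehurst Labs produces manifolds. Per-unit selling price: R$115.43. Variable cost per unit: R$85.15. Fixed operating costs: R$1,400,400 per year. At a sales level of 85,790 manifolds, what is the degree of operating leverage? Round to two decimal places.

2.17

At 85,790 units, contribution = 85,790 × R$30.28 = R$2,597,721.20.
Subtracting fixed costs: EBIT = R$2,597,721.20 − R$1,400,400 = R$1,197,321.20.
So DOL = total CM / EBIT = R$2,597,721.20 / R$1,197,321.20 = 2.1696.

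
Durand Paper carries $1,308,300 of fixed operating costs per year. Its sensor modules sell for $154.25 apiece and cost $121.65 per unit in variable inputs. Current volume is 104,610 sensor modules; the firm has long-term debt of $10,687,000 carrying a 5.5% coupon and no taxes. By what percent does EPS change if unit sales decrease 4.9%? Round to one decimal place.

Contribution at this volume is 104,610 × $32.60 = $3,410,286.00.
EBIT = $3,410,286.00 − $1,308,300 = $2,101,986.00.
Interest = $587,785.00, so EBIT − I = $1,514,201.00.
DCL = total CM / (EBIT − I) = $3,410,286.00 / $1,514,201.00 = 2.2522.
EPS therefore changes by 2.2522 × (-4.9%) = -11.0%.

-11.0%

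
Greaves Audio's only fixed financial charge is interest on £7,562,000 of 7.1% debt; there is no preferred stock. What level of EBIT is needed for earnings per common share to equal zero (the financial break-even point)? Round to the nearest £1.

£536,902

Annual interest = 7.1% × £7,562,000 = £536,902.00.
Without preferred stock the financial break-even is simply EBIT = interest = £536,902.00.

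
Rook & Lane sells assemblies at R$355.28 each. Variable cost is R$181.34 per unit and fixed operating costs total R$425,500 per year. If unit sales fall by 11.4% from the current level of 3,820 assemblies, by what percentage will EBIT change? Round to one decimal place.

At 3,820 units, contribution = 3,820 × R$173.94 = R$664,450.80.
Operating income = contribution − fixed costs = R$664,450.80 − R$425,500 = R$238,950.80.
DOL = contribution ÷ EBIT = R$664,450.80 ÷ R$238,950.80 = 2.7807.
Operating income changes by 2.7807 × -11.4% = -31.7%.

-31.7%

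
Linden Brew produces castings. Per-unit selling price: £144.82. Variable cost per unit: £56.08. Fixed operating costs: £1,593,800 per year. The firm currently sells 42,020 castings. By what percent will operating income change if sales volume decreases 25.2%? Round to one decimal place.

-44.0%

Contribution at this volume is 42,020 × £88.74 = £3,728,854.80.
EBIT = £3,728,854.80 − £1,593,800 = £2,135,054.80.
Degree of operating leverage = £3,728,854.80 / £2,135,054.80 = 1.7465.
Operating income changes by 1.7465 × -25.2% = -44.0%.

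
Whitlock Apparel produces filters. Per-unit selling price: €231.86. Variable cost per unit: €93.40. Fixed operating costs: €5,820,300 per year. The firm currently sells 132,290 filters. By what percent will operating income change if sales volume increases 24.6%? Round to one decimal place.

+36.1%

Contribution at this volume is 132,290 × €138.46 = €18,316,873.40.
Subtracting fixed costs: EBIT = €18,316,873.40 − €5,820,300 = €12,496,573.40.
Degree of operating leverage = €18,316,873.40 / €12,496,573.40 = 1.4658.
So EBIT moves 1.4658 × (+24.6%) = +36.1%.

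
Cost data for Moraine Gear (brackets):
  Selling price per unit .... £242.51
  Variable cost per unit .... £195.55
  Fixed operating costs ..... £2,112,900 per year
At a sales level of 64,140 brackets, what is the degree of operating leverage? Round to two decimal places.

3.35

At 64,140 units, contribution = 64,140 × £46.96 = £3,012,014.40.
Operating income = contribution − fixed costs = £3,012,014.40 − £2,112,900 = £899,114.40.
DOL = contribution ÷ EBIT = £3,012,014.40 ÷ £899,114.40 = 3.3500.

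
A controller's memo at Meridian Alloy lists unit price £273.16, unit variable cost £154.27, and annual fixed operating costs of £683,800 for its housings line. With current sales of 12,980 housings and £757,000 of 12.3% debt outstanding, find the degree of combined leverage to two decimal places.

2.01

Contribution at this volume is 12,980 × £118.89 = £1,543,192.20.
EBIT = £1,543,192.20 − £683,800 = £859,392.20. Interest = £93,111.00.
DOL = £1,543,192.20 ÷ £859,392.20 = 1.7957; DFL = £859,392.20 ÷ £766,281.20 = 1.1215.
Combined leverage = 1.7957 × 1.1215 = 2.0139.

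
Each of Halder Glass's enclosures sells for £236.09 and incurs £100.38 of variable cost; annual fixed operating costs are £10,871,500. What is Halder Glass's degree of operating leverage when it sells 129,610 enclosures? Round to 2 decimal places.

2.62

Total contribution margin = 129,610 × £135.71 = £17,589,373.10.
Operating income = contribution − fixed costs = £17,589,373.10 − £10,871,500 = £6,717,873.10.
So DOL = total CM / EBIT = £17,589,373.10 / £6,717,873.10 = 2.6183.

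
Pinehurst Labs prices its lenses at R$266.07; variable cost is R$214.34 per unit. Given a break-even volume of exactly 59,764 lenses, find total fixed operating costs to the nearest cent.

R$3,091,591.72

Contribution margin per unit = R$266.07 − R$214.34 = R$51.73.
Fixed costs = break-even units × CM = 59,764 × R$51.73 = R$3,091,591.72.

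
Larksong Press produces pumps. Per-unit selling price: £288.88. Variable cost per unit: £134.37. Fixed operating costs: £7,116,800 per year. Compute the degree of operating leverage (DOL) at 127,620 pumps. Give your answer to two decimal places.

At 127,620 units, contribution = 127,620 × £154.51 = £19,718,566.20.
Operating income = contribution − fixed costs = £19,718,566.20 − £7,116,800 = £12,601,766.20.
Degree of operating leverage = £19,718,566.20 / £12,601,766.20 = 1.5647.

1.56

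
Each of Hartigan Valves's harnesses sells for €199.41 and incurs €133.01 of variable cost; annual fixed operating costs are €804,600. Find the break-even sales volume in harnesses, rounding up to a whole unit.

12,118 harnesses

Contribution margin per unit = €199.41 − €133.01 = €66.40.
Break-even volume = fixed costs ÷ CM per unit = €804,600 ÷ €66.40 = 12,117.47, so 12,118 harnesses.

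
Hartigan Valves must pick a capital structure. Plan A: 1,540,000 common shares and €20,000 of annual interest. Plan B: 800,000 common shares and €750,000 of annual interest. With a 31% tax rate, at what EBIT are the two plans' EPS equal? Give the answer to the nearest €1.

€1,539,189

At indifference, (EBIT − 20,000)(1 − t)/1,540,000 = (EBIT − 750,000)(1 − t)/800,000.
The (1 − t) factor cancels: (EBIT − 20,000) × 800,000 = (EBIT − 750,000) × 1,540,000.
EBIT × (1,540,000 − 800,000) = 750,000 × 1,540,000 − 20,000 × 800,000 = 1,139,000,000,000, so EBIT = 1,139,000,000,000 ÷ 740,000 = 1,539,189.19.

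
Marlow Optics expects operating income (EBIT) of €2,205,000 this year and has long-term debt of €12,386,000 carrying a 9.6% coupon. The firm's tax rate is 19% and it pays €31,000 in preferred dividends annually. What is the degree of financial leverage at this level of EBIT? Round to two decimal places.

Interest = €1,189,056.00.
Preferred dividends grossed up pre-tax: €31,000 / (1 − 0.19) = €38,271.60.
DFL = EBIT ÷ [EBIT − I − D_p/(1−t)] = €2,205,000 ÷ [€2,205,000 − €1,189,056.00 − €38,271.60] = €2,205,000 ÷ €977,672.40 = 2.2554.

2.26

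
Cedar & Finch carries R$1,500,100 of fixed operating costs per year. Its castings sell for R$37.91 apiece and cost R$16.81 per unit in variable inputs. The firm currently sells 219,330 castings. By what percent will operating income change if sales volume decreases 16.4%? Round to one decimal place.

-24.3%

Total contribution margin = 219,330 × R$21.10 = R$4,627,863.00.
Subtracting fixed costs: EBIT = R$4,627,863.00 − R$1,500,100 = R$3,127,763.00.
Degree of operating leverage = R$4,627,863.00 / R$3,127,763.00 = 1.4796.
%ΔEBIT = DOL × %ΔSales = 1.4796 × -16.4% = -24.3%.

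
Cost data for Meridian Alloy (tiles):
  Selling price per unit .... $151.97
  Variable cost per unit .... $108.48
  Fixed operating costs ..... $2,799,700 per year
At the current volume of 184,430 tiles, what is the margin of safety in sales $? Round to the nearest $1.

Contribution margin per unit = $151.97 − $108.48 = $43.49. Break-even units = $2,799,700 ÷ $43.49 = 64,375.72; break-even revenue = 64,375.72 × $151.97 = $9,783,177.95.
Actual sales revenue = 184,430 × $151.97 = $28,027,827.10.
Margin of safety = $28,027,827.10 − $9,783,177.95 = $18,244,649.

$18,244,649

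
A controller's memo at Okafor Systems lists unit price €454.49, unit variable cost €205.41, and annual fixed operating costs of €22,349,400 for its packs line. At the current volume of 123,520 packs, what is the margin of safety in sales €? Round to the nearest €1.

Unit CM = price − variable cost = €454.49 − €205.41 = €249.08. Break-even units = €22,349,400 ÷ €249.08 = 89,727.80; break-even revenue = 89,727.80 × €454.49 = €40,780,387.05.
Current sales = 123,520 × €454.49 = €56,138,604.80.
Margin of safety = €56,138,604.80 − €40,780,387.05 = €15,358,218.

€15,358,218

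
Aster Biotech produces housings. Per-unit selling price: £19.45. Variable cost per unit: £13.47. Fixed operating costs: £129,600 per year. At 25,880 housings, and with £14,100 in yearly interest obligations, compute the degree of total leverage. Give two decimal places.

At 25,880 units, contribution = 25,880 × £5.98 = £154,762.40.
Operating income = contribution − fixed costs = £154,762.40 − £129,600 = £25,162.40. Interest = £14,100.00.
DOL = £154,762.40 ÷ £25,162.40 = 6.1505; DFL = £25,162.40 ÷ £11,062.40 = 2.2746.
DCL = DOL × DFL = 6.1505 × 2.2746 = 13.9899.

13.99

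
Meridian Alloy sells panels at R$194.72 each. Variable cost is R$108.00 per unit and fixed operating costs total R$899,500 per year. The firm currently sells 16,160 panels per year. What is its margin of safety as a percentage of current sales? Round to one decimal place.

Contribution margin per unit = R$194.72 − R$108.00 = R$86.72. Break-even units = R$899,500 ÷ R$86.72 = 10,372.46; break-even revenue = 10,372.46 × R$194.72 = R$2,019,726.01.
Actual sales revenue = 16,160 × R$194.72 = R$3,146,675.20.
Margin of safety = (R$3,146,675.20 − R$2,019,726.01) ÷ R$3,146,675.20 = 35.8%.

35.8%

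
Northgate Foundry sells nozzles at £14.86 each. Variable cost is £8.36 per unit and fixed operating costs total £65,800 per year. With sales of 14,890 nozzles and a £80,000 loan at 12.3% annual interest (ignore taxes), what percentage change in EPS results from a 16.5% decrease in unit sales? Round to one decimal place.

-75.5%

Contribution at this volume is 14,890 × £6.50 = £96,785.00.
Subtracting fixed costs: EBIT = £96,785.00 − £65,800 = £30,985.00.
After interest of £9,840.00, pre-tax earnings = £21,145.00.
DCL = total CM / (EBIT − I) = £96,785.00 / £21,145.00 = 4.5772.
EPS therefore changes by 4.5772 × (-16.5%) = -75.5%.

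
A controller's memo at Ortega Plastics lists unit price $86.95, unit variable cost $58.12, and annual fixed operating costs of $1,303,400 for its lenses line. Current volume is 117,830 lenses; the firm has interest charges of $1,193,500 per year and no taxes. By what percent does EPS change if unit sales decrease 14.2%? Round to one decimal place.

-53.6%

At 117,830 units, contribution = 117,830 × $28.83 = $3,397,038.90.
Subtracting fixed costs: EBIT = $3,397,038.90 − $1,303,400 = $2,093,638.90.
Interest = $1,193,500.00, so EBIT − I = $900,138.90.
DCL = total CM / (EBIT − I) = $3,397,038.90 / $900,138.90 = 3.7739.
%ΔEPS = DCL × %ΔSales = 3.7739 × -14.2% = -53.6%.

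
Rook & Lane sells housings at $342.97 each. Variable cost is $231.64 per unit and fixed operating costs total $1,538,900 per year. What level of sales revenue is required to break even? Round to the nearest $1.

Contribution margin per unit = $342.97 − $231.64 = $111.33, a CM ratio of $111.33 ÷ $342.97 = 0.3246.
Break-even revenue = fixed costs × price ÷ CM = $1,538,900 × $342.97 ÷ $111.33 = $4,740,829.

$4,740,829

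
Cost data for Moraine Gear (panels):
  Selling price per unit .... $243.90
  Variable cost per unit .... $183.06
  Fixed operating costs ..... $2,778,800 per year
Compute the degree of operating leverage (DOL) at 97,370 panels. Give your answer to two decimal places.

1.88

Contribution at this volume is 97,370 × $60.84 = $5,923,990.80.
Operating income = contribution − fixed costs = $5,923,990.80 − $2,778,800 = $3,145,190.80.
Degree of operating leverage = $5,923,990.80 / $3,145,190.80 = 1.8835.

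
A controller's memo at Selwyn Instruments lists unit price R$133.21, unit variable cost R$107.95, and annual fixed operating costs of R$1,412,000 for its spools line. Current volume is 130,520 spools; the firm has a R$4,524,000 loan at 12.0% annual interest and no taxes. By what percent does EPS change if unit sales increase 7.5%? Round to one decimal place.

Contribution at this volume is 130,520 × R$25.26 = R$3,296,935.20.
EBIT = R$3,296,935.20 − R$1,412,000 = R$1,884,935.20.
Interest = R$542,880.00, so EBIT − I = R$1,342,055.20.
Degree of combined leverage = contribution ÷ (EBIT − I) = R$3,296,935.20 ÷ R$1,342,055.20 = 2.4566.
EPS therefore changes by 2.4566 × (+7.5%) = +18.4%.

+18.4%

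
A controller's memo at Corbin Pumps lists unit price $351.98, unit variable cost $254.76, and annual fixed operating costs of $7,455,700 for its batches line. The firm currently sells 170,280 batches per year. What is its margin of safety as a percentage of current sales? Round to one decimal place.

Contribution margin per unit = $351.98 − $254.76 = $97.22. Break-even units = $7,455,700 ÷ $97.22 = 76,688.95; break-even revenue = 76,688.95 × $351.98 = $26,992,977.64.
Current sales = 170,280 × $351.98 = $59,935,154.40.
Margin of safety = ($59,935,154.40 − $26,992,977.64) ÷ $59,935,154.40 = 55.0%.

55.0%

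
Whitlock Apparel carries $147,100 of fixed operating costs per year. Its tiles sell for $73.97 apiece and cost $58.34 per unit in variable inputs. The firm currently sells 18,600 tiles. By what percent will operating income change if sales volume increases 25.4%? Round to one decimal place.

At 18,600 units, contribution = 18,600 × $15.63 = $290,718.00.
Operating income = contribution − fixed costs = $290,718.00 − $147,100 = $143,618.00.
Degree of operating leverage = $290,718.00 / $143,618.00 = 2.0242.
%ΔEBIT = DOL × %ΔSales = 2.0242 × +25.4% = +51.4%.

+51.4%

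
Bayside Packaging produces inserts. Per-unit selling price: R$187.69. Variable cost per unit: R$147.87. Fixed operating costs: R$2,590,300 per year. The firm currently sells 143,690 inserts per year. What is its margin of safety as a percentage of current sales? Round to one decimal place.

Contribution margin per unit = R$187.69 − R$147.87 = R$39.82. Break-even units = R$2,590,300 ÷ R$39.82 = 65,050.23; break-even revenue = 65,050.23 × R$187.69 = R$12,209,276.92.
Actual sales revenue = 143,690 × R$187.69 = R$26,969,176.10.
Margin of safety = (R$26,969,176.10 − R$12,209,276.92) ÷ R$26,969,176.10 = 54.7%.

54.7%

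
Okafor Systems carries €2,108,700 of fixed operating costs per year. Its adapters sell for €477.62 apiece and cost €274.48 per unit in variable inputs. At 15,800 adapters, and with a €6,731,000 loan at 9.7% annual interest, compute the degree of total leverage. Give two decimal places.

7.16

Total contribution margin = 15,800 × €203.14 = €3,209,612.00.
EBIT = €3,209,612.00 − €2,108,700 = €1,100,912.00. Interest = €652,907.00, so EBIT − I = €448,005.00.
Degree of total leverage = total CM / (EBIT − interest) = €3,209,612.00 / €448,005.00 = 7.1642.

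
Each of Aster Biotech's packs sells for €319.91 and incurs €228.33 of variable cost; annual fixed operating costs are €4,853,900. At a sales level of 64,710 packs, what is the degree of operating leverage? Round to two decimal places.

5.53

At 64,710 units, contribution = 64,710 × €91.58 = €5,926,141.80.
EBIT = €5,926,141.80 − €4,853,900 = €1,072,241.80.
So DOL = total CM / EBIT = €5,926,141.80 / €1,072,241.80 = 5.5269.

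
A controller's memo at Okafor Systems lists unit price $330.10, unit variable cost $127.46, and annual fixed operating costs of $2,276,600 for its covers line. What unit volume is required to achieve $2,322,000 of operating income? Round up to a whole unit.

Unit CM = price − variable cost = $330.10 − $127.46 = $202.64.
Units = (FC + target) / CM = ($2,276,600 + $2,322,000) / $202.64 = 22,693.45, so 22,694 covers.

22,694 covers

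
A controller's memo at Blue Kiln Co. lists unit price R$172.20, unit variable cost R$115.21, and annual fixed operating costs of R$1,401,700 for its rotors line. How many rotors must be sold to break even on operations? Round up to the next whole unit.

Each unit contributes R$172.20 − R$115.21 = R$56.99.
Break-even volume = fixed costs ÷ CM per unit = R$1,401,700 ÷ R$56.99 = 24,595.54, so 24,596 rotors.

24,596 rotors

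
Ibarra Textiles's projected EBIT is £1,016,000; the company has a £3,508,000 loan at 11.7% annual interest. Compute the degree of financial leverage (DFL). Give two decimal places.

Interest = £410,436.00.
Degree of financial leverage = EBIT / (EBIT − interest) = £1,016,000 / £605,564.00 = 1.6778.

1.68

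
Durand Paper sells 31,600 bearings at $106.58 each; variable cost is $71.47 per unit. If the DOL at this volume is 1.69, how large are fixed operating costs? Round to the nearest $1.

At 31,600 units, contribution = 31,600 × $35.11 = $1,109,476.00.
Since DOL = CM ÷ EBIT, EBIT = $1,109,476.00 ÷ 1.69 = $656,494.67.
And FC = contribution − EBIT = $1,109,476.00 − $656,494.67 = $452,981.

$452,981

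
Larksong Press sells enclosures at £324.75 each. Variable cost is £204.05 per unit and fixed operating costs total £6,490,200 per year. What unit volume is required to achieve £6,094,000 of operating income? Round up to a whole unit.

Contribution margin per unit = £324.75 − £204.05 = £120.70.
Units = (FC + target) / CM = (£6,490,200 + £6,094,000) / £120.70 = 104,260.15, so 104,261 enclosures.

104,261 enclosures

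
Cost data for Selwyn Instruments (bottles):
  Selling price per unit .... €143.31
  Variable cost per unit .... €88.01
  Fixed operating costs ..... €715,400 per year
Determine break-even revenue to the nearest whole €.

€1,853,960

CM per unit = €143.31 − €88.01 = €55.30; CM ratio = €55.30 / €143.31 = 0.3859.
Break-even revenue = fixed costs × price ÷ CM = €715,400 × €143.31 ÷ €55.30 = €1,853,960.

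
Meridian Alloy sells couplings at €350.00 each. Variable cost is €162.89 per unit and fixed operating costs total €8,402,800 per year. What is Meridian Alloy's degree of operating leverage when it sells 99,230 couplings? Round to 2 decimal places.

1.83

Total contribution margin = 99,230 × €187.11 = €18,566,925.30.
EBIT = €18,566,925.30 − €8,402,800 = €10,164,125.30.
DOL = contribution ÷ EBIT = €18,566,925.30 ÷ €10,164,125.30 = 1.8267.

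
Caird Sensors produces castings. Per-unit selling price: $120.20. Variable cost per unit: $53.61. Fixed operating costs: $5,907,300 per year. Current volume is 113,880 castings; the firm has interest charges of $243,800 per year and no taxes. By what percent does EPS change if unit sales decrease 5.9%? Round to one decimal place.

At 113,880 units, contribution = 113,880 × $66.59 = $7,583,269.20.
EBIT = $7,583,269.20 − $5,907,300 = $1,675,969.20.
After interest of $243,800.00, pre-tax earnings = $1,432,169.20.
DCL = total CM / (EBIT − I) = $7,583,269.20 / $1,432,169.20 = 5.2950.
EPS therefore changes by 5.2950 × (-5.9%) = -31.2%.

-31.2%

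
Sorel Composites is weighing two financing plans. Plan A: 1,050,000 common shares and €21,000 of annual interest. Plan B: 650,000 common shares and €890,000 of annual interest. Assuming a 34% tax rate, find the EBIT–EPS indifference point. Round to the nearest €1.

At indifference, (EBIT − 21,000)(1 − t)/1,050,000 = (EBIT − 890,000)(1 − t)/650,000.
The (1 − t) factor cancels: (EBIT − 21,000) × 650,000 = (EBIT − 890,000) × 1,050,000.
Solving, EBIT = (890,000·1,050,000 − 21,000·650,000) / (1,050,000 − 650,000) = 920,850,000,000 / 400,000 = 2,302,125.00.

€2,302,125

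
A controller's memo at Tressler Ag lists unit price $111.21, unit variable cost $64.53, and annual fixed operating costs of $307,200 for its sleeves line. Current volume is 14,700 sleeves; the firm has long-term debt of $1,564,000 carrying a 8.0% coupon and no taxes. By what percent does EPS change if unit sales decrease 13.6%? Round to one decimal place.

At 14,700 units, contribution = 14,700 × $46.68 = $686,196.00.
Operating income = contribution − fixed costs = $686,196.00 − $307,200 = $378,996.00.
After interest of $125,120.00, pre-tax earnings = $253,876.00.
Degree of combined leverage = contribution ÷ (EBIT − I) = $686,196.00 ÷ $253,876.00 = 2.7029.
EPS therefore changes by 2.7029 × (-13.6%) = -36.8%.

-36.8%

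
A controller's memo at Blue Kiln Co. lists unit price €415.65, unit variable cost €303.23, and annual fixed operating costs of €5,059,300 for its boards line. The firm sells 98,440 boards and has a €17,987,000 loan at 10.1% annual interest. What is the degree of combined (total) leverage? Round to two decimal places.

2.64

Total contribution margin = 98,440 × €112.42 = €11,066,624.80.
Operating income = contribution − fixed costs = €11,066,624.80 − €5,059,300 = €6,007,324.80. Interest = €1,816,687.00.
DOL = €11,066,624.80 ÷ €6,007,324.80 = 1.8422; DFL = €6,007,324.80 ÷ €4,190,637.80 = 1.4335.
Combined leverage = 1.8422 × 1.4335 = 2.6408.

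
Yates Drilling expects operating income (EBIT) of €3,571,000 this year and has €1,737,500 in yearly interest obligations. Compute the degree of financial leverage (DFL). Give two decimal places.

Interest = €1,737,500.00.
Degree of financial leverage = EBIT / (EBIT − interest) = €3,571,000 / €1,833,500.00 = 1.9476.

1.95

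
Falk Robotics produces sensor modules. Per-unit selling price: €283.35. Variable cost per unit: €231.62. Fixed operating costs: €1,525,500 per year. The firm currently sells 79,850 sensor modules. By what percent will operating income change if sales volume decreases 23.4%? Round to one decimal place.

-37.1%

Total contribution margin = 79,850 × €51.73 = €4,130,640.50.
Subtracting fixed costs: EBIT = €4,130,640.50 − €1,525,500 = €2,605,140.50.
DOL = contribution ÷ EBIT = €4,130,640.50 ÷ €2,605,140.50 = 1.5856.
So EBIT moves 1.5856 × (-23.4%) = -37.1%.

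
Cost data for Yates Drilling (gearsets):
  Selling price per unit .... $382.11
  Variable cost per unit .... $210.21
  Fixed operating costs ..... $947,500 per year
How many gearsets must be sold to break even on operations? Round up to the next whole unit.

5,512 gearsets

Contribution margin per unit = $382.11 − $210.21 = $171.90.
Break-even volume = fixed costs ÷ CM per unit = $947,500 ÷ $171.90 = 5,511.93, so 5,512 gearsets.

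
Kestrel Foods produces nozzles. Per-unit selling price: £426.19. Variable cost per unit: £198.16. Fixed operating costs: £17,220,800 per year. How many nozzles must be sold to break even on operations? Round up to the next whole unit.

75,520 nozzles

Contribution margin per unit = £426.19 − £198.16 = £228.03.
Units to break even: £17,220,800 ÷ £228.03 = 75,519.89, rounded up to 75,520.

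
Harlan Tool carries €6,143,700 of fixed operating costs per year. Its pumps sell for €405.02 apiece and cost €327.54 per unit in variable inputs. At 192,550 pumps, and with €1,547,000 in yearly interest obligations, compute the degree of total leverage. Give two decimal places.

2.06

Contribution at this volume is 192,550 × €77.48 = €14,918,774.00.
EBIT = €14,918,774.00 − €6,143,700 = €8,775,074.00. Interest = €1,547,000.00, so EBIT − I = €7,228,074.00.
DCL = contribution ÷ (EBIT − I) = €14,918,774.00 ÷ €7,228,074.00 = 2.0640.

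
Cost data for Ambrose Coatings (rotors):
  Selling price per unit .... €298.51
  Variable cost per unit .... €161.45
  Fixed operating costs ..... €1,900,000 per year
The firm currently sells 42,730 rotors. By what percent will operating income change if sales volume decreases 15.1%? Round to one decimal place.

-22.4%

Total contribution margin = 42,730 × €137.06 = €5,856,573.80.
Subtracting fixed costs: EBIT = €5,856,573.80 − €1,900,000 = €3,956,573.80.
Degree of operating leverage = €5,856,573.80 / €3,956,573.80 = 1.4802.
%ΔEBIT = DOL × %ΔSales = 1.4802 × -15.1% = -22.4%.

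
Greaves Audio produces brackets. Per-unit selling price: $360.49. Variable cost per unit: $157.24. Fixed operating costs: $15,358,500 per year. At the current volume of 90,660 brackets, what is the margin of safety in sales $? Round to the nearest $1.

Each unit contributes $360.49 − $157.24 = $203.25. Break-even units = $15,358,500 ÷ $203.25 = 75,564.58; break-even revenue = 75,564.58 × $360.49 = $27,240,273.87.
Actual sales revenue = 90,660 × $360.49 = $32,682,023.40.
Margin of safety = $32,682,023.40 − $27,240,273.87 = $5,441,750.

$5,441,750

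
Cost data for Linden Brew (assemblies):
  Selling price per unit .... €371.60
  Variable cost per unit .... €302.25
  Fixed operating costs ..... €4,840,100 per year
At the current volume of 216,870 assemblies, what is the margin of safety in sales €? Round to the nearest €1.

Each unit contributes €371.60 − €302.25 = €69.35. Break-even units = €4,840,100 ÷ €69.35 = 69,792.36; break-even revenue = 69,792.36 × €371.60 = €25,934,840.09.
Current sales = 216,870 × €371.60 = €80,588,892.00.
Margin of safety = €80,588,892.00 − €25,934,840.09 = €54,654,052.

€54,654,052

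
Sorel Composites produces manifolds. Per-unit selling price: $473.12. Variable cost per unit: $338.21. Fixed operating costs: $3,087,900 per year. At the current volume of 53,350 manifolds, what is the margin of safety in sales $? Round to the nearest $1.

$14,411,901

Unit CM = price − variable cost = $473.12 − $338.21 = $134.91. Break-even units = $3,087,900 ÷ $134.91 = 22,888.59; break-even revenue = 22,888.59 × $473.12 = $10,829,050.83.
Actual sales revenue = 53,350 × $473.12 = $25,240,952.00.
Margin of safety = $25,240,952.00 − $10,829,050.83 = $14,411,901.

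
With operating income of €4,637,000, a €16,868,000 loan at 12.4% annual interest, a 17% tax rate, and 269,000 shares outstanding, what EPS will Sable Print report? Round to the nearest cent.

Pre-tax income = €4,637,000 − €2,091,632.00 = €2,545,368.00.
After tax at 17%: net income = €2,545,368.00 × 0.83 = €2,112,655.44.
Per share: €2,112,655.44 / 269,000 shares = €7.85.

€7.85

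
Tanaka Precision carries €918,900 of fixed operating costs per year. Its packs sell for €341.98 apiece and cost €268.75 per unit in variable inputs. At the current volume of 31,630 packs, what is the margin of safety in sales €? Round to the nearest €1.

€6,525,616

Unit CM = price − variable cost = €341.98 − €268.75 = €73.23. Break-even units = €918,900 ÷ €73.23 = 12,548.14; break-even revenue = 12,548.14 × €341.98 = €4,291,211.55.
Actual sales revenue = 31,630 × €341.98 = €10,816,827.40.
Margin of safety = €10,816,827.40 − €4,291,211.55 = €6,525,616.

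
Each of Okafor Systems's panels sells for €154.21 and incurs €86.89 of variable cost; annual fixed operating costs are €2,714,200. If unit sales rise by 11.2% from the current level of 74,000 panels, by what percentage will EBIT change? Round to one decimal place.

Total contribution margin = 74,000 × €67.32 = €4,981,680.00.
Operating income = contribution − fixed costs = €4,981,680.00 − €2,714,200 = €2,267,480.00.
DOL = contribution ÷ EBIT = €4,981,680.00 ÷ €2,267,480.00 = 2.1970.
Operating income changes by 2.1970 × +11.2% = +24.6%.

+24.6%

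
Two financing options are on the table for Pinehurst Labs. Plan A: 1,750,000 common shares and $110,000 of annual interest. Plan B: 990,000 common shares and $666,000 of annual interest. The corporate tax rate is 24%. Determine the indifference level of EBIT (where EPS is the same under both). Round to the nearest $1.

$1,390,263

At indifference, (EBIT − 110,000)(1 − t)/1,750,000 = (EBIT − 666,000)(1 − t)/990,000.
Cancelling (1 − t) and cross-multiplying: 990,000·(EBIT − 110,000) = 1,750,000·(EBIT − 666,000).
Solving, EBIT = (666,000·1,750,000 − 110,000·990,000) / (1,750,000 − 990,000) = 1,056,600,000,000 / 760,000 = 1,390,263.16.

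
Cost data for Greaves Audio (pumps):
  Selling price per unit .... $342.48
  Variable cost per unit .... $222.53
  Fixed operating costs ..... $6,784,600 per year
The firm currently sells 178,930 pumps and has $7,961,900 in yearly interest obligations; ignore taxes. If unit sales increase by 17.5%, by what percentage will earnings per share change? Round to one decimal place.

+55.9%

At 178,930 units, contribution = 178,930 × $119.95 = $21,462,653.50.
Subtracting fixed costs: EBIT = $21,462,653.50 − $6,784,600 = $14,678,053.50.
Interest = $7,961,900.00, so EBIT − I = $6,716,153.50.
DCL = total CM / (EBIT − I) = $21,462,653.50 / $6,716,153.50 = 3.1957.
EPS therefore changes by 3.1957 × (+17.5%) = +55.9%.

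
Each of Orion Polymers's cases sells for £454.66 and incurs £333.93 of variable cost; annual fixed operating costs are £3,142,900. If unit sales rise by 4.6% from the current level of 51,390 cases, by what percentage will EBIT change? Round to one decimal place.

+9.3%

At 51,390 units, contribution = 51,390 × £120.73 = £6,204,314.70.
Operating income = contribution − fixed costs = £6,204,314.70 − £3,142,900 = £3,061,414.70.
DOL = contribution ÷ EBIT = £6,204,314.70 ÷ £3,061,414.70 = 2.0266.
%ΔEBIT = DOL × %ΔSales = 2.0266 × +4.6% = +9.3%.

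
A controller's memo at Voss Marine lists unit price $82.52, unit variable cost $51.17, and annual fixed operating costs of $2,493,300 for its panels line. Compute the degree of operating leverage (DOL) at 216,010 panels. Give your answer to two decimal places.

At 216,010 units, contribution = 216,010 × $31.35 = $6,771,913.50.
EBIT = $6,771,913.50 − $2,493,300 = $4,278,613.50.
So DOL = total CM / EBIT = $6,771,913.50 / $4,278,613.50 = 1.5827.

1.58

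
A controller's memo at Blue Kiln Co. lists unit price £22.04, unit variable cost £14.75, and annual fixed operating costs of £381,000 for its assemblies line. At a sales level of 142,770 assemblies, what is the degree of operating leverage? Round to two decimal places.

At 142,770 units, contribution = 142,770 × £7.29 = £1,040,793.30.
Subtracting fixed costs: EBIT = £1,040,793.30 − £381,000 = £659,793.30.
So DOL = total CM / EBIT = £1,040,793.30 / £659,793.30 = 1.5775.

1.58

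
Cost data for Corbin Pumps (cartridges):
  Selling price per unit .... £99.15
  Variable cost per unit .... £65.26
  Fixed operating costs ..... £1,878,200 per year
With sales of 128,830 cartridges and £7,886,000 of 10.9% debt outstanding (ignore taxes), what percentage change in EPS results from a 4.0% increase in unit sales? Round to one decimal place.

Total contribution margin = 128,830 × £33.89 = £4,366,048.70.
Subtracting fixed costs: EBIT = £4,366,048.70 − £1,878,200 = £2,487,848.70.
After interest of £859,574.00, pre-tax earnings = £1,628,274.70.
Degree of combined leverage = contribution ÷ (EBIT − I) = £4,366,048.70 ÷ £1,628,274.70 = 2.6814.
EPS therefore changes by 2.6814 × (+4.0%) = +10.7%.

+10.7%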